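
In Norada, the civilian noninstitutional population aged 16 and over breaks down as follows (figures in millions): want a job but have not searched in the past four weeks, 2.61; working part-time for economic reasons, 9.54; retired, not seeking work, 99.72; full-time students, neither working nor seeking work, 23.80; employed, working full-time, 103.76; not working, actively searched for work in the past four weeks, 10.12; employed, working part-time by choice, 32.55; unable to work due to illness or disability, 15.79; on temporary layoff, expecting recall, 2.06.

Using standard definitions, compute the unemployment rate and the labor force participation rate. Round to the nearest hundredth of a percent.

Employed = 9.54 + 103.76 + 32.55 = 145.85 million (anyone who worked, including part-time for economic reasons, counts as employed).
Unemployed = 10.12 + 2.06 = 12.18 million (jobless and actively searching, or on temporary layoff).
Labor force = 145.85 + 12.18 = 158.03 million.
Not in labor force = 2.61 + 99.72 + 23.80 + 15.79 = 141.92 million (those not working and not actively searching are outside the labor force — including those who want a job but have given up searching).
Civilian working-age population = 158.03 + 141.92 = 299.95 million.
Unemployment rate = 12.18 / 158.03 = 7.71%.
Labor force participation rate = 158.03 / 299.95 = 52.69%.

Unemployment rate ≈ 7.71%; labor force participation rate ≈ 52.69%.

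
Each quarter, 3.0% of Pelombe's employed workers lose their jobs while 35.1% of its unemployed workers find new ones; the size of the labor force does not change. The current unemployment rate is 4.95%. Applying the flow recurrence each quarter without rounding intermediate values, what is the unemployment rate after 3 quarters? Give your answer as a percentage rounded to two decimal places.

Unemployment rate after three quarters ≈ 7.18%.

With a fixed labor force, u_{t+1} = u_t + s·(1−u_t) − f·u_t = u_t·(1−s−f) + s.
Here 1−s−f = 0.619 and s = 0.030.
u_1 = 0.049500 × 0.619 + 0.030 = 0.060640.
u_2 = 0.060640 × 0.619 + 0.030 = 0.067536.
u_3 = 0.067536 × 0.619 + 0.030 = 0.071805.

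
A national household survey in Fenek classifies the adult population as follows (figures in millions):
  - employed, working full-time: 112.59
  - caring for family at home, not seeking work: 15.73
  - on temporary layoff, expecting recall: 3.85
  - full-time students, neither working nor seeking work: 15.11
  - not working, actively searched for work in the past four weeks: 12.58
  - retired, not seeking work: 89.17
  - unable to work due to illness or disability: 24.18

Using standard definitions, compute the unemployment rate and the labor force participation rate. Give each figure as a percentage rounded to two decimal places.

Unemployment rate ≈ 12.73%; labor force participation rate ≈ 47.22%.

Employed = 112.59 million.
Unemployed = 3.85 + 12.58 = 16.43 million (jobless and actively searching, or on temporary layoff).
Labor force = 112.59 + 16.43 = 129.02 million.
Not in labor force = 15.73 + 15.11 + 89.17 + 24.18 = 144.19 million (those not working and not actively searching are outside the labor force).
Civilian working-age population = 129.02 + 144.19 = 273.21 million.
Unemployment rate = 16.43 / 129.02 = 12.73%.
Labor force participation rate = 129.02 / 273.21 = 47.22%.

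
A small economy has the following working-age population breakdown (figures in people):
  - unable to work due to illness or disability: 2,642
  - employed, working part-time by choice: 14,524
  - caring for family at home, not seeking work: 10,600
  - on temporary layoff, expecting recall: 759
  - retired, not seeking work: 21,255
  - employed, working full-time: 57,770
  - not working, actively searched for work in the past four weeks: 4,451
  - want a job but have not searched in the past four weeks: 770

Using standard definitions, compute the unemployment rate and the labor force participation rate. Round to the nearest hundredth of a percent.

Employed = 14,524 + 57,770 = 72,294.
Unemployed = 759 + 4,451 = 5,210 (jobless and actively searching, or on temporary layoff).
Labor force = 72,294 + 5,210 = 77,504.
Not in labor force = 2,642 + 10,600 + 21,255 + 770 = 35,267 (those not working and not actively searching are outside the labor force — including those who want a job but have given up searching).
Civilian working-age population = 77,504 + 35,267 = 112,771.
Unemployment rate = 5,210 / 77,504 = 6.72%.
Labor force participation rate = 77,504 / 112,771 = 68.73%.

Unemployment rate ≈ 6.72%; labor force participation rate ≈ 68.73%.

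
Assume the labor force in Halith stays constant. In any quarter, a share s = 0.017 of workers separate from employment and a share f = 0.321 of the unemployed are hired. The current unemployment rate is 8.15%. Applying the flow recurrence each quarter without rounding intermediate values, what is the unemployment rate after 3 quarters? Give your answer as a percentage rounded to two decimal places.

Unemployment rate after three quarters ≈ 5.93%.

With a fixed labor force, u_{t+1} = u_t + s·(1−u_t) − f·u_t = u_t·(1−s−f) + s.
Here 1−s−f = 0.662 and s = 0.017.
u_1 = 0.081500 × 0.662 + 0.017 = 0.070953.
u_2 = 0.070953 × 0.662 + 0.017 = 0.063971.
u_3 = 0.063971 × 0.662 + 0.017 = 0.059349.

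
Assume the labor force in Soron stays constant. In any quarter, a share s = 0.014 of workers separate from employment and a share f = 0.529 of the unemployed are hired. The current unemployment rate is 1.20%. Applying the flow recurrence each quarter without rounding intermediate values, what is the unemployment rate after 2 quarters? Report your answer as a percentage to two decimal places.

Unemployment rate after two quarters ≈ 2.29%.

With a fixed labor force, u_{t+1} = u_t + s·(1−u_t) − f·u_t = u_t·(1−s−f) + s.
Here 1−s−f = 0.457 and s = 0.014.
u_1 = 0.012000 × 0.457 + 0.014 = 0.019484.
u_2 = 0.019484 × 0.457 + 0.014 = 0.022904.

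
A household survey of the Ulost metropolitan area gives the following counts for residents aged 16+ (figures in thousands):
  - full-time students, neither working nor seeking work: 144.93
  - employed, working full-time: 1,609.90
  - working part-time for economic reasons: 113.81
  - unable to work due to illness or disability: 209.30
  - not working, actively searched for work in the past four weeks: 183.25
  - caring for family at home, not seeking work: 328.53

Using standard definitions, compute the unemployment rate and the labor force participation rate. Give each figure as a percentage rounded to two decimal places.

Unemployment rate ≈ 9.61%; labor force participation rate ≈ 73.64%.

Employed = 1,609.90 + 113.81 = 1,723.71 thousand (anyone who worked, including part-time for economic reasons, counts as employed).
Unemployed = 183.25 thousand.
Labor force = 1,723.71 + 183.25 = 1,906.96 thousand.
Not in labor force = 144.93 + 209.30 + 328.53 = 682.76 thousand (those not working and not actively searching are outside the labor force).
Civilian working-age population = 1,906.96 + 682.76 = 2,589.72 thousand.
Unemployment rate = 183.25 / 1,906.96 = 9.61%.
Labor force participation rate = 1,906.96 / 2,589.72 = 73.64%.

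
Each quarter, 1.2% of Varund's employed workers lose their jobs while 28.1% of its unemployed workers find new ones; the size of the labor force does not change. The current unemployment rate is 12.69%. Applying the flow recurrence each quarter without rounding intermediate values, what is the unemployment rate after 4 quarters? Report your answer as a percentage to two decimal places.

Unemployment rate after four quarters ≈ 6.24%.

With a fixed labor force, u_{t+1} = u_t + s·(1−u_t) − f·u_t = u_t·(1−s−f) + s.
Here 1−s−f = 0.707 and s = 0.012.
u_1 = 0.126900 × 0.707 + 0.012 = 0.101718.
u_2 = 0.101718 × 0.707 + 0.012 = 0.083915.
u_3 = 0.083915 × 0.707 + 0.012 = 0.071328.
u_4 = 0.071328 × 0.707 + 0.012 = 0.062429.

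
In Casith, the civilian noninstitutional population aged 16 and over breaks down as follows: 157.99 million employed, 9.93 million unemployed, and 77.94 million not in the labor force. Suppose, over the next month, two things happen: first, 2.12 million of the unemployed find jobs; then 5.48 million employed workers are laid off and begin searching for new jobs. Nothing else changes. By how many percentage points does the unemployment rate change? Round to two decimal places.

The unemployment rate changes by +2.00 percentage points.

Initially, labor force = 157.99 + 9.93 = 167.92 million, so u = 9.93/167.92 = 5.91%.
After the first change, unemployed falls and employed rises by 2.12; labor force unchanged → E = 160.11, U = 7.81, labor force = 167.92 million.
After the second change, employed falls and unemployed rises by 5.48; labor force unchanged → E = 154.63, U = 13.29, labor force = 167.92 million.
New unemployment rate = 13.29 / 167.92 = 7.91%.
Change = 7.91% − 5.91% = +2.00 percentage points.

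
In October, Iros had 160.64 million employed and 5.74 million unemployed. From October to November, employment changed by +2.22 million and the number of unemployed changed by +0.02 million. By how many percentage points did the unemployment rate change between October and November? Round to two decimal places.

October: labor force = 160.64 + 5.74 = 166.38; u = 5.74/166.38 = 3.45%.
November: labor force = 162.86 + 5.76 = 168.62; u = 5.76/168.62 = 3.42%.
Change = 3.42% − 3.45% = −0.03 pp.

The unemployment rate changed by −0.03 percentage points.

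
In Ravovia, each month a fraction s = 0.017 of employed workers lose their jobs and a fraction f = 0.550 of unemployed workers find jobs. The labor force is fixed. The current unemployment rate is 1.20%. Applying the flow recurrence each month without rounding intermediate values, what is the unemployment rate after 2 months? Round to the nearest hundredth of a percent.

With a fixed labor force, u_{t+1} = u_t + s·(1−u_t) − f·u_t = u_t·(1−s−f) + s.
Here 1−s−f = 0.433 and s = 0.017.
u_1 = 0.012000 × 0.433 + 0.017 = 0.022196.
u_2 = 0.022196 × 0.433 + 0.017 = 0.026611.

Unemployment rate after two months ≈ 2.66%.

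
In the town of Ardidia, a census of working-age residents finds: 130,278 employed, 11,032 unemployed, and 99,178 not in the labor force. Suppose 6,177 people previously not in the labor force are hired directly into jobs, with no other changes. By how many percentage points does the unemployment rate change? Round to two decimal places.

Initially, labor force = 130,278 + 11,032 = 141,310, so u = 11,032/141,310 = 7.81%.
After the change, employed and labor force both rise by 6,177; unemployed unchanged → E = 136,455, U = 11,032, labor force = 147,487.
New unemployment rate = 11,032 / 147,487 = 7.48%.
Change = 7.48% − 7.81% = −0.33 percentage points.

The unemployment rate changes by −0.33 percentage points.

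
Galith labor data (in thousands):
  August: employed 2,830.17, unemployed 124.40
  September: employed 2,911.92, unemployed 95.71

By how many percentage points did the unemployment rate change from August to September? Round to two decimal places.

August: labor force = 2,830.17 + 124.40 = 2,954.57; u = 124.40/2,954.57 = 4.21%.
September: labor force = 2,911.92 + 95.71 = 3,007.63; u = 95.71/3,007.63 = 3.18%.
Change = 3.18% − 4.21% = −1.03 pp.

The unemployment rate changed by −1.03 percentage points.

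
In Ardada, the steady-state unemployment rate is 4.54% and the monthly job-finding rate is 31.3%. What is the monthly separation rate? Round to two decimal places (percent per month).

Separation rate ≈ 1.49% per month.

From u* = s/(s+f): s = u·f/(1−u).
s = 0.0454 × 31.3 / (1 − 0.0454) = 1.4210 / 0.9546 ≈ 1.49% per month.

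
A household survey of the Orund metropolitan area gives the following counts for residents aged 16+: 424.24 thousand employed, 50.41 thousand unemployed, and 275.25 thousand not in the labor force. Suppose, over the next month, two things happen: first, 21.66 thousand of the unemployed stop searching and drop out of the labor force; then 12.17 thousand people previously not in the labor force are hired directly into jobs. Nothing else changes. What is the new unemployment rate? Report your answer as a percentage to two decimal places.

Initially, labor force = 424.24 + 50.41 = 474.65 thousand, so u = 50.41/474.65 = 10.62%.
After the first change, unemployed and labor force both fall by 21.66 → E = 424.24, U = 28.75, labor force = 452.99 thousand.
After the second change, employed and labor force both rise by 12.17; unemployed unchanged → E = 436.41, U = 28.75, labor force = 465.16 thousand.
New unemployment rate = 28.75 / 465.16 = 6.18%.

New unemployment rate ≈ 6.18%.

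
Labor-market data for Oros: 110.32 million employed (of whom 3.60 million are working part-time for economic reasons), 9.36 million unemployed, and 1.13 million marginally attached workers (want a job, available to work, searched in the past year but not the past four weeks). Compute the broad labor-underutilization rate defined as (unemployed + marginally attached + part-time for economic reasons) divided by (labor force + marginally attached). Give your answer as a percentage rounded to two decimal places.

Labor force = 110.32 + 9.36 = 119.68 million.
Numerator = 9.36 + 1.13 + 3.60 = 14.09 million.
Denominator = 119.68 + 1.13 = 120.81 million.
Broad rate = 14.09 / 120.81 = 11.66%.

Broad underutilization rate ≈ 11.66%.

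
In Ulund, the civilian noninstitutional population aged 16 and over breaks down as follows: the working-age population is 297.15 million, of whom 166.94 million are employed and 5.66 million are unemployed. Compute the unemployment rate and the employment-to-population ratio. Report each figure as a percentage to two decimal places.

Unemployment rate ≈ 3.28%; employment-population ratio ≈ 56.18%.

Labor force = employed + unemployed = 166.94 + 5.66 = 172.60 million.
Unemployment rate = 5.66 / 172.60 = 3.28%.
Employment-population ratio = 166.94 / 297.15 = 56.18%.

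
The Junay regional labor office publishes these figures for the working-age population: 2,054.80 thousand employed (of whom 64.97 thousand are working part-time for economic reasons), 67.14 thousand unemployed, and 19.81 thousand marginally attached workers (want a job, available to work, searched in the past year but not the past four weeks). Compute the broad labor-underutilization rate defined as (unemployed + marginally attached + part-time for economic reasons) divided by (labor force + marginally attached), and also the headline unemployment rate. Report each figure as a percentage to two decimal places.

Labor force = 2,054.80 + 67.14 = 2,121.94 thousand.
Numerator = 67.14 + 19.81 + 64.97 = 151.92 thousand.
Denominator = 2,121.94 + 19.81 = 2,141.75 thousand.
Broad rate = 151.92 / 2,141.75 = 7.09%.
Headline unemployment rate = 67.14 / 2,121.94 = 3.16%.

Broad underutilization rate ≈ 7.09%; headline unemployment rate ≈ 3.16%.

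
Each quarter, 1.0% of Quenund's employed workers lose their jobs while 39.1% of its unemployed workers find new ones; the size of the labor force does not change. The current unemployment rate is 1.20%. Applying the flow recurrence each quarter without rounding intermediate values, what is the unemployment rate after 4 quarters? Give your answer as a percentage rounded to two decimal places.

With a fixed labor force, u_{t+1} = u_t + s·(1−u_t) − f·u_t = u_t·(1−s−f) + s.
Here 1−s−f = 0.599 and s = 0.010.
u_1 = 0.012000 × 0.599 + 0.010 = 0.017188.
u_2 = 0.017188 × 0.599 + 0.010 = 0.020296.
u_3 = 0.020296 × 0.599 + 0.010 = 0.022157.
u_4 = 0.022157 × 0.599 + 0.010 = 0.023272.

Unemployment rate after four quarters ≈ 2.33%.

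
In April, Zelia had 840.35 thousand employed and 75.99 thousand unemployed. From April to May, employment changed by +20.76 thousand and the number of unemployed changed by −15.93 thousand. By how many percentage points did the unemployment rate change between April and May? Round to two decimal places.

The unemployment rate changed by −1.77 percentage points.

April: labor force = 840.35 + 75.99 = 916.34; u = 75.99/916.34 = 8.29%.
May: labor force = 861.11 + 60.06 = 921.17; u = 60.06/921.17 = 6.52%.
Change = 6.52% − 8.29% = −1.77 pp.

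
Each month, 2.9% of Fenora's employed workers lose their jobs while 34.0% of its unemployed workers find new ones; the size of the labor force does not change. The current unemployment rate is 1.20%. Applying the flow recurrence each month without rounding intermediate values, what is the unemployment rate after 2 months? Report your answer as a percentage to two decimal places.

Unemployment rate after two months ≈ 5.21%.

With a fixed labor force, u_{t+1} = u_t + s·(1−u_t) − f·u_t = u_t·(1−s−f) + s.
Here 1−s−f = 0.631 and s = 0.029.
u_1 = 0.012000 × 0.631 + 0.029 = 0.036572.
u_2 = 0.036572 × 0.631 + 0.029 = 0.052077.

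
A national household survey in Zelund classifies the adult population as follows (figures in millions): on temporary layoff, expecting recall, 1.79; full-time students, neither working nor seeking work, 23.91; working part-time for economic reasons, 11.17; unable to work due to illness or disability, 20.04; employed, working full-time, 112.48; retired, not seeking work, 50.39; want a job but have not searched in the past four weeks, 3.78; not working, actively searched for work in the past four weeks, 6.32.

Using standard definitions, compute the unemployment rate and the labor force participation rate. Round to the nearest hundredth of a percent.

Employed = 11.17 + 112.48 = 123.65 million (anyone who worked, including part-time for economic reasons, counts as employed).
Unemployed = 1.79 + 6.32 = 8.11 million (jobless and actively searching, or on temporary layoff).
Labor force = 123.65 + 8.11 = 131.76 million.
Not in labor force = 23.91 + 20.04 + 50.39 + 3.78 = 98.12 million (those not working and not actively searching are outside the labor force — including those who want a job but have given up searching).
Civilian working-age population = 131.76 + 98.12 = 229.88 million.
Unemployment rate = 8.11 / 131.76 = 6.16%.
Labor force participation rate = 131.76 / 229.88 = 57.32%.

Unemployment rate ≈ 6.16%; labor force participation rate ≈ 57.32%.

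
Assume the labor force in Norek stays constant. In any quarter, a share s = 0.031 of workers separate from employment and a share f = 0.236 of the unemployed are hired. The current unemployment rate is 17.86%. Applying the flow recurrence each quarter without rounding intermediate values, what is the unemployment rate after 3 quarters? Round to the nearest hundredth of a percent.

Unemployment rate after three quarters ≈ 14.07%.

With a fixed labor force, u_{t+1} = u_t + s·(1−u_t) − f·u_t = u_t·(1−s−f) + s.
Here 1−s−f = 0.733 and s = 0.031.
u_1 = 0.178600 × 0.733 + 0.031 = 0.161914.
u_2 = 0.161914 × 0.733 + 0.031 = 0.149683.
u_3 = 0.149683 × 0.733 + 0.031 = 0.140718.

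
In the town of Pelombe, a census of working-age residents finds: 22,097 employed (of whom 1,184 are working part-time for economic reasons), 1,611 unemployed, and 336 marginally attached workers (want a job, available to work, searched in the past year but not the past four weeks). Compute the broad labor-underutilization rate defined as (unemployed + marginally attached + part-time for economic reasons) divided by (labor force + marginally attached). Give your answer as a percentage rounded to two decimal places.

Labor force = 22,097 + 1,611 = 23,708.
Numerator = 1,611 + 336 + 1,184 = 3,131.
Denominator = 23,708 + 336 = 24,044.
Broad rate = 3,131 / 24,044 = 13.02%.

Broad underutilization rate ≈ 13.02%.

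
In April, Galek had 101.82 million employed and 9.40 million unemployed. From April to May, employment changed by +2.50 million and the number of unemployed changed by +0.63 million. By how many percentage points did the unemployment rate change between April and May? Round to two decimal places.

April: labor force = 101.82 + 9.40 = 111.22; u = 9.40/111.22 = 8.45%.
May: labor force = 104.32 + 10.03 = 114.35; u = 10.03/114.35 = 8.77%.
Change = 8.77% − 8.45% = +0.32 pp.

The unemployment rate changed by +0.32 percentage points.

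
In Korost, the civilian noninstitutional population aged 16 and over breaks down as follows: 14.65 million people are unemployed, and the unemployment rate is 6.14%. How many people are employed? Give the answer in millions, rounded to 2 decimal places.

About 223.95 million are employed.

Labor force = U / u = 14.65 / 0.0614 ≈ 238.60 million.
Employed = labor force − unemployed = 238.60 − 14.65 = 223.95 million.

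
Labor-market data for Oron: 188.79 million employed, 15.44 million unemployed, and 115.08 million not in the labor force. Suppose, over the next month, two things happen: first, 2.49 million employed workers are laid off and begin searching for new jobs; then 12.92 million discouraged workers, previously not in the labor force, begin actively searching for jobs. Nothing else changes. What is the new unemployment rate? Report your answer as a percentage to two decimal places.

Initially, labor force = 188.79 + 15.44 = 204.23 million, so u = 15.44/204.23 = 7.56%.
After the first change, employed falls and unemployed rises by 2.49; labor force unchanged → E = 186.30, U = 17.93, labor force = 204.23 million.
After the second change, unemployed and labor force both rise by 12.92 → E = 186.30, U = 30.85, labor force = 217.15 million.
New unemployment rate = 30.85 / 217.15 = 14.21%.

New unemployment rate ≈ 14.21%.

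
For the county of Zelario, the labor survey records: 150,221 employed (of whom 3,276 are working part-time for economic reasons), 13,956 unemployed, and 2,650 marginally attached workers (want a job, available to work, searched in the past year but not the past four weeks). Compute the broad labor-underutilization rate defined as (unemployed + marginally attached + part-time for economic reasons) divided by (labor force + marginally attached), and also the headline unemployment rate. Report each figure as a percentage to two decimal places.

Broad underutilization rate ≈ 11.92%; headline unemployment rate ≈ 8.50%.

Labor force = 150,221 + 13,956 = 164,177.
Numerator = 13,956 + 2,650 + 3,276 = 19,882.
Denominator = 164,177 + 2,650 = 166,827.
Broad rate = 19,882 / 166,827 = 11.92%.
Headline unemployment rate = 13,956 / 164,177 = 8.50%.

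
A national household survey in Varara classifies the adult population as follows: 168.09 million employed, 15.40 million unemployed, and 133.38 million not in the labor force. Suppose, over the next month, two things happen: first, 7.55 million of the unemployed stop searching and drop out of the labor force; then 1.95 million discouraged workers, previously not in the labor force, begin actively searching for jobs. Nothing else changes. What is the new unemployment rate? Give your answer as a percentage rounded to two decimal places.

Initially, labor force = 168.09 + 15.40 = 183.49 million, so u = 15.40/183.49 = 8.39%.
After the first change, unemployed and labor force both fall by 7.55 → E = 168.09, U = 7.85, labor force = 175.94 million.
After the second change, unemployed and labor force both rise by 1.95 → E = 168.09, U = 9.80, labor force = 177.89 million.
New unemployment rate = 9.80 / 177.89 = 5.51%.

New unemployment rate ≈ 5.51%.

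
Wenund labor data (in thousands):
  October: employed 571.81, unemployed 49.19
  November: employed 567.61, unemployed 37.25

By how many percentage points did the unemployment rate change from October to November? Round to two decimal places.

October: labor force = 571.81 + 49.19 = 621.00; u = 49.19/621.00 = 7.92%.
November: labor force = 567.61 + 37.25 = 604.86; u = 37.25/604.86 = 6.16%.
Change = 6.16% − 7.92% = −1.76 pp.

The unemployment rate changed by −1.76 percentage points.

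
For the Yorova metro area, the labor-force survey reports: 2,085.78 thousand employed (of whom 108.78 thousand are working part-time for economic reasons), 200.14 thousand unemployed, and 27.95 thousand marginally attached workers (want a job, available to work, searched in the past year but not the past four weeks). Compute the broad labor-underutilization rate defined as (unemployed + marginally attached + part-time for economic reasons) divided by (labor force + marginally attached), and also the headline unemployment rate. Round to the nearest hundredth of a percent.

Labor force = 2,085.78 + 200.14 = 2,285.92 thousand.
Numerator = 200.14 + 27.95 + 108.78 = 336.87 thousand.
Denominator = 2,285.92 + 27.95 = 2,313.87 thousand.
Broad rate = 336.87 / 2,313.87 = 14.56%.
Headline unemployment rate = 200.14 / 2,285.92 = 8.76%.

Broad underutilization rate ≈ 14.56%; headline unemployment rate ≈ 8.76%.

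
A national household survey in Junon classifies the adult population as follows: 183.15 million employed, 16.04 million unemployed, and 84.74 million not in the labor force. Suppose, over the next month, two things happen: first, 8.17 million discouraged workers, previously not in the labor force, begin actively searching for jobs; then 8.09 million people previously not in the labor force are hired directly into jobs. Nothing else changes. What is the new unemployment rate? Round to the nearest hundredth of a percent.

Initially, labor force = 183.15 + 16.04 = 199.19 million, so u = 16.04/199.19 = 8.05%.
After the first change, unemployed and labor force both rise by 8.17 → E = 183.15, U = 24.21, labor force = 207.36 million.
After the second change, employed and labor force both rise by 8.09; unemployed unchanged → E = 191.24, U = 24.21, labor force = 215.45 million.
New unemployment rate = 24.21 / 215.45 = 11.24%.

New unemployment rate ≈ 11.24%.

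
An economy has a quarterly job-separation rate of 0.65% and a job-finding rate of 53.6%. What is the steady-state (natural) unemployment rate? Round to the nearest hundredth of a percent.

Steady-state unemployment rate ≈ 1.20%.

At steady state the flows balance: s·E = f·U, so U/(E+U) = s/(s+f).
u* = 0.65 / (0.65 + 53.6) = 0.65 / 54.25 = 1.20%.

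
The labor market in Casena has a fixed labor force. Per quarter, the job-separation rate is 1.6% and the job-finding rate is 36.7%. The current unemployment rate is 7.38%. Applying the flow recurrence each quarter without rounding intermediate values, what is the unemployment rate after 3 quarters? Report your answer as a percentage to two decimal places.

Unemployment rate after three quarters ≈ 4.93%.

With a fixed labor force, u_{t+1} = u_t + s·(1−u_t) − f·u_t = u_t·(1−s−f) + s.
Here 1−s−f = 0.617 and s = 0.016.
u_1 = 0.073800 × 0.617 + 0.016 = 0.061535.
u_2 = 0.061535 × 0.617 + 0.016 = 0.053967.
u_3 = 0.053967 × 0.617 + 0.016 = 0.049298.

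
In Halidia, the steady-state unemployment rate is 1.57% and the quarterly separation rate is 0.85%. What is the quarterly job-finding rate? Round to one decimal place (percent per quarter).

Job-finding rate ≈ 53.3% per quarter.

From u* = s/(s+f): f = s·(1−u)/u.
f = 0.85 × (1 − 0.0157) / 0.0157 = 0.8367 / 0.0157 ≈ 53.3% per quarter.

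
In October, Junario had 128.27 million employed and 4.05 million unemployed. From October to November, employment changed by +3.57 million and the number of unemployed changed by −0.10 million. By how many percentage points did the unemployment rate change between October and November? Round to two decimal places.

October: labor force = 128.27 + 4.05 = 132.32; u = 4.05/132.32 = 3.06%.
November: labor force = 131.84 + 3.95 = 135.79; u = 3.95/135.79 = 2.91%.
Change = 2.91% − 3.06% = −0.15 pp.

The unemployment rate changed by −0.15 percentage points.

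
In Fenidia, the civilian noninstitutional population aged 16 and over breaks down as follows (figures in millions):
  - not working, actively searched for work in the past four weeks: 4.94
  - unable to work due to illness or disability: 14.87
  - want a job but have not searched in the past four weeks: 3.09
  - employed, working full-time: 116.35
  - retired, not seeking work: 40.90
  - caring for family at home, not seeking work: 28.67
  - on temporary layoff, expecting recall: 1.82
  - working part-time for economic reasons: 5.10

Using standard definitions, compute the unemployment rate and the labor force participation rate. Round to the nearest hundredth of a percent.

Employed = 116.35 + 5.10 = 121.45 million (anyone who worked, including part-time for economic reasons, counts as employed).
Unemployed = 4.94 + 1.82 = 6.76 million (jobless and actively searching, or on temporary layoff).
Labor force = 121.45 + 6.76 = 128.21 million.
Not in labor force = 14.87 + 3.09 + 40.90 + 28.67 = 87.53 million (those not working and not actively searching are outside the labor force — including those who want a job but have given up searching).
Civilian working-age population = 128.21 + 87.53 = 215.74 million.
Unemployment rate = 6.76 / 128.21 = 5.27%.
Labor force participation rate = 128.21 / 215.74 = 59.43%.

Unemployment rate ≈ 5.27%; labor force participation rate ≈ 59.43%.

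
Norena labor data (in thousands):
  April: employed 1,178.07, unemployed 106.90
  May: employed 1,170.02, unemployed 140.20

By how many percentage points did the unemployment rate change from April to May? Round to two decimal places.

April: labor force = 1,178.07 + 106.90 = 1,284.97; u = 106.90/1,284.97 = 8.32%.
May: labor force = 1,170.02 + 140.20 = 1,310.22; u = 140.20/1,310.22 = 10.70%.
Change = 10.70% − 8.32% = +2.38 pp.

The unemployment rate changed by +2.38 percentage points.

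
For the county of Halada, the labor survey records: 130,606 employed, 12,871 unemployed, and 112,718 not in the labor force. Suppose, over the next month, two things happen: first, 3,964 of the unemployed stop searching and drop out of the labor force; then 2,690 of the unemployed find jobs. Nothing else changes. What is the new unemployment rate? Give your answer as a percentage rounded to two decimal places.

Initially, labor force = 130,606 + 12,871 = 143,477, so u = 12,871/143,477 = 8.97%.
After the first change, unemployed and labor force both fall by 3,964 → E = 130,606, U = 8,907, labor force = 139,513.
After the second change, unemployed falls and employed rises by 2,690; labor force unchanged → E = 133,296, U = 6,217, labor force = 139,513.
New unemployment rate = 6,217 / 139,513 = 4.46%.

New unemployment rate ≈ 4.46%.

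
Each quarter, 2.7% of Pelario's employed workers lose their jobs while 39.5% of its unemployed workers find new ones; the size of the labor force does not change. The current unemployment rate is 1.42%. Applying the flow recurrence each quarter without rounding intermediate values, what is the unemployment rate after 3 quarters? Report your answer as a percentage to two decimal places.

Unemployment rate after three quarters ≈ 5.44%.

With a fixed labor force, u_{t+1} = u_t + s·(1−u_t) − f·u_t = u_t·(1−s−f) + s.
Here 1−s−f = 0.578 and s = 0.027.
u_1 = 0.014200 × 0.578 + 0.027 = 0.035208.
u_2 = 0.035208 × 0.578 + 0.027 = 0.047350.
u_3 = 0.047350 × 0.578 + 0.027 = 0.054368.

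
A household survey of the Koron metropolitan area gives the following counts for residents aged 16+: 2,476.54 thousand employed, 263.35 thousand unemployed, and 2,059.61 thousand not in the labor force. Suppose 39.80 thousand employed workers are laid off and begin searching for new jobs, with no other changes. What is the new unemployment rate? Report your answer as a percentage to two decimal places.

New unemployment rate ≈ 11.06%.

Initially, labor force = 2,476.54 + 263.35 = 2,739.89 thousand, so u = 263.35/2,739.89 = 9.61%.
After the change, employed falls and unemployed rises by 39.80; labor force unchanged → E = 2,436.74, U = 303.15, labor force = 2,739.89 thousand.
New unemployment rate = 303.15 / 2,739.89 = 11.06%.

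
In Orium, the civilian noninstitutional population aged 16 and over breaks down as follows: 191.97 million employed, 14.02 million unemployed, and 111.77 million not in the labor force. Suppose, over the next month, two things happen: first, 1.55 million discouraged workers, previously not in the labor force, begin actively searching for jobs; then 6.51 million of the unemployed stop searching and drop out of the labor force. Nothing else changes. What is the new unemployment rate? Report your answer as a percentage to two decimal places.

New unemployment rate ≈ 4.51%.

Initially, labor force = 191.97 + 14.02 = 205.99 million, so u = 14.02/205.99 = 6.81%.
After the first change, unemployed and labor force both rise by 1.55 → E = 191.97, U = 15.57, labor force = 207.54 million.
After the second change, unemployed and labor force both fall by 6.51 → E = 191.97, U = 9.06, labor force = 201.03 million.
New unemployment rate = 9.06 / 201.03 = 4.51%.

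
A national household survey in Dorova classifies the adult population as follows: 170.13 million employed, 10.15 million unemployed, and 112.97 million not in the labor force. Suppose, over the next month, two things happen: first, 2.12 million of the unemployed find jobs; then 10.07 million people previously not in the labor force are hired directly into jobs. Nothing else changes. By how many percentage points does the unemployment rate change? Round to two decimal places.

The unemployment rate changes by −1.41 percentage points.

Initially, labor force = 170.13 + 10.15 = 180.28 million, so u = 10.15/180.28 = 5.63%.
After the first change, unemployed falls and employed rises by 2.12; labor force unchanged → E = 172.25, U = 8.03, labor force = 180.28 million.
After the second change, employed and labor force both rise by 10.07; unemployed unchanged → E = 182.32, U = 8.03, labor force = 190.35 million.
New unemployment rate = 8.03 / 190.35 = 4.22%.
Change = 4.22% − 5.63% = −1.41 percentage points.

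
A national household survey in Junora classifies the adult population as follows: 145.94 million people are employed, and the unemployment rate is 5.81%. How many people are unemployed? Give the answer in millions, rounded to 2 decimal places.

Let U be the number unemployed. The labor force is E + U, and U/(E+U) = 0.0581.
So U = 0.0581 × 145.94 / (1 − 0.0581) = 8.4791 / 0.9419 ≈ 9.00 million.

About 9.00 million are unemployed.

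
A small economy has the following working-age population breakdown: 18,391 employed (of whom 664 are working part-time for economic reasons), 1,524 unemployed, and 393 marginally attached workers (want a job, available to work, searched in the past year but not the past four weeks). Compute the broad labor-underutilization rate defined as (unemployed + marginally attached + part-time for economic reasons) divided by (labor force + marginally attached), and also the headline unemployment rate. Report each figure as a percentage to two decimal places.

Broad underutilization rate ≈ 12.71%; headline unemployment rate ≈ 7.65%.

Labor force = 18,391 + 1,524 = 19,915.
Numerator = 1,524 + 393 + 664 = 2,581.
Denominator = 19,915 + 393 = 20,308.
Broad rate = 2,581 / 20,308 = 12.71%.
Headline unemployment rate = 1,524 / 19,915 = 7.65%.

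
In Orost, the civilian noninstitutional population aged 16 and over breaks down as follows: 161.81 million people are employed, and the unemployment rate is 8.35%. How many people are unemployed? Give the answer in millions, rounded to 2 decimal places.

Let U be the number unemployed. The labor force is E + U, and U/(E+U) = 0.0835.
So U = 0.0835 × 161.81 / (1 − 0.0835) = 13.5111 / 0.9165 ≈ 14.74 million.

About 14.74 million are unemployed.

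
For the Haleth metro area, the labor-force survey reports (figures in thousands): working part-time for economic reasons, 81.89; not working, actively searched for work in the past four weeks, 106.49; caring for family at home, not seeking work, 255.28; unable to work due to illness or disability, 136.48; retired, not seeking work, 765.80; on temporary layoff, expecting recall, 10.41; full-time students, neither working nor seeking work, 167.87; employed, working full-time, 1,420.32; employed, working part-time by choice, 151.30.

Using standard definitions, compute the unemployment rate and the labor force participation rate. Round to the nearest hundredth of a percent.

Employed = 81.89 + 1,420.32 + 151.30 = 1,653.51 thousand (anyone who worked, including part-time for economic reasons, counts as employed).
Unemployed = 106.49 + 10.41 = 116.90 thousand (jobless and actively searching, or on temporary layoff).
Labor force = 1,653.51 + 116.90 = 1,770.41 thousand.
Not in labor force = 255.28 + 136.48 + 765.80 + 167.87 = 1,325.43 thousand (those not working and not actively searching are outside the labor force).
Civilian working-age population = 1,770.41 + 1,325.43 = 3,095.84 thousand.
Unemployment rate = 116.90 / 1,770.41 = 6.60%.
Labor force participation rate = 1,770.41 / 3,095.84 = 57.19%.

Unemployment rate ≈ 6.60%; labor force participation rate ≈ 57.19%.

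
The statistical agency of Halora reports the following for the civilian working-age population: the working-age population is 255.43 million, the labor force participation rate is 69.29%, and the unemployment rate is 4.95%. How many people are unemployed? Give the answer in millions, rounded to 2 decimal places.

Labor force = 0.6929 × 255.43 = 176.99 million.
Unemployed = 0.0495 × 176.99 ≈ 8.76 million.

About 8.76 million are unemployed.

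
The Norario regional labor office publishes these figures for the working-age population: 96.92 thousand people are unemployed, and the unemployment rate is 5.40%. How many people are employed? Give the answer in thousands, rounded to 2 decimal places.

About 1,697.89 thousand are employed.

Labor force = U / u = 96.92 / 0.0540 ≈ 1,794.81 thousand.
Employed = labor force − unemployed = 1,794.81 − 96.92 = 1,697.89 thousand.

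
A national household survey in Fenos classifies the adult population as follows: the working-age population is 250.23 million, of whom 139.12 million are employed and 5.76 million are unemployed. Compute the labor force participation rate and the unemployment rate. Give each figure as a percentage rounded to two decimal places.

Labor force = employed + unemployed = 139.12 + 5.76 = 144.88 million.
Unemployment rate = 5.76 / 144.88 = 3.98%.
Labor force participation rate = 144.88 / 250.23 = 57.90%.

Labor force participation rate ≈ 57.90%; unemployment rate ≈ 3.98%.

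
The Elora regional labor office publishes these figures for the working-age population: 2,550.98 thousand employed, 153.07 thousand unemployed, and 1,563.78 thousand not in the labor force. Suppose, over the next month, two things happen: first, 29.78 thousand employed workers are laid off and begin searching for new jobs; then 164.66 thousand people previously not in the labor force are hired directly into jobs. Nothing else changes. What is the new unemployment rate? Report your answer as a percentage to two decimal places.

New unemployment rate ≈ 6.37%.

Initially, labor force = 2,550.98 + 153.07 = 2,704.05 thousand, so u = 153.07/2,704.05 = 5.66%.
After the first change, employed falls and unemployed rises by 29.78; labor force unchanged → E = 2,521.20, U = 182.85, labor force = 2,704.05 thousand.
After the second change, employed and labor force both rise by 164.66; unemployed unchanged → E = 2,685.86, U = 182.85, labor force = 2,868.71 thousand.
New unemployment rate = 182.85 / 2,868.71 = 6.37%.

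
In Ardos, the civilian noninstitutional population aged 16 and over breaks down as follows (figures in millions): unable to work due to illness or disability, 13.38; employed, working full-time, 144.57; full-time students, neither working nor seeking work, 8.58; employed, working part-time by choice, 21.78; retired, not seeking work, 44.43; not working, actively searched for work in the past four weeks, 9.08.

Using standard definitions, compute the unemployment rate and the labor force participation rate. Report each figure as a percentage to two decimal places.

Unemployment rate ≈ 5.18%; labor force participation rate ≈ 72.55%.

Employed = 144.57 + 21.78 = 166.35 million.
Unemployed = 9.08 million.
Labor force = 166.35 + 9.08 = 175.43 million.
Not in labor force = 13.38 + 8.58 + 44.43 = 66.39 million (those not working and not actively searching are outside the labor force).
Civilian working-age population = 175.43 + 66.39 = 241.82 million.
Unemployment rate = 9.08 / 175.43 = 5.18%.
Labor force participation rate = 175.43 / 241.82 = 72.55%.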